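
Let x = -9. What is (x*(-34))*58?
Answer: 17748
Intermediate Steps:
(x*(-34))*58 = -9*(-34)*58 = 306*58 = 17748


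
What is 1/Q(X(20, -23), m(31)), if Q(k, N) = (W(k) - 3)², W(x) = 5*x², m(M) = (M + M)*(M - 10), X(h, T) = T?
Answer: 1/6980164 ≈ 1.4326e-7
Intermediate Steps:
m(M) = 2*M*(-10 + M) (m(M) = (2*M)*(-10 + M) = 2*M*(-10 + M))
Q(k, N) = (-3 + 5*k²)² (Q(k, N) = (5*k² - 3)² = (-3 + 5*k²)²)
1/Q(X(20, -23), m(31)) = 1/((-3 + 5*(-23)²)²) = 1/((-3 + 5*529)²) = 1/((-3 + 2645)²) = 1/(2642²) = 1/6980164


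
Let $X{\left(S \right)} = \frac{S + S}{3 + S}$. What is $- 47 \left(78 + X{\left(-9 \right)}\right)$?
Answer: $-3807$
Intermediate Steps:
$X{\left(S \right)} = \frac{2 S}{3 + S}$
$- 47 \left(78 + X{\left(-9 \right)}\right) = - 47 \left(78 + 2 \left(-9\right) \frac{1}{3 - 9}\right) = - 47 \left(78 + 2 \left(-9\right) \frac{1}{-6}\right) = - 47 \left(78 + 2 \left(-9\right) \left(- \frac{1}{6}\right)\right) = - 47 \left(78 + 3\right) = \left(-47\right) 81 = -3807$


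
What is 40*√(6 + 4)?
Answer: 40*√10 ≈ 126.49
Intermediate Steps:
40*√(6 + 4) = 40*√10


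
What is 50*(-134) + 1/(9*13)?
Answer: -783899/117 ≈ -6700.0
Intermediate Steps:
50*(-134) + 1/(9*13) = -6700 + 1/117 = -783899/117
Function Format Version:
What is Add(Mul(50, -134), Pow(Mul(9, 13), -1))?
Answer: Rational(-783899, 117) ≈ -6700.0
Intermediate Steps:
Add(Mul(50, -134), Pow(Mul(9, 13), -1)) = Add(-6700, Pow(117, -1)) = Add(-6700, Rational(1, 117)) = Rational(-783899, 117)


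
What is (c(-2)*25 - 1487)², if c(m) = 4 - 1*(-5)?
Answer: 1592644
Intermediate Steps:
c(m) = 9 (c(m) = 4 + 5 = 9)
(c(-2)*25 - 1487)² = (9*25 - 1487)² = (225 - 1487)² = (-1262)² = 1592644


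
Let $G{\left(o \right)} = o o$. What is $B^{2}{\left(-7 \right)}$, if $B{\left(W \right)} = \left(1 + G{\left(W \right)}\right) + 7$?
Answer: $3249$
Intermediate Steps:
$G{\left(o \right)} = o^{2}$
$B{\left(W \right)} = 8 + W^{2}$ ($B{\left(W \right)} = \left(1 + W^{2}\right) + 7 = 8 + W^{2}$)
$B^{2}{\left(-7 \right)} = \left(8 + \left(-7\right)^{2}\right)^{2} = \left(8 + 49\right)^{2} = 57^{2} = 3249$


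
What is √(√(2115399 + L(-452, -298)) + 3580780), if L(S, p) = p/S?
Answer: √(182891919280 + 226*√108046152998)/226 ≈ 1892.7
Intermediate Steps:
√(√(2115399 + L(-452, -298)) + 3580780) = √(√(2115399 - 298/(-452)) + 3580780) = √(√(2115399 - 298*(-1/452)) + 3580780) = √(√(2115399 + 149/226) + 3580780) = √(√(478080323/226) + 3580780) = √(√108046152998/226 + 3580780) = √(3580780 + √108046152998/226)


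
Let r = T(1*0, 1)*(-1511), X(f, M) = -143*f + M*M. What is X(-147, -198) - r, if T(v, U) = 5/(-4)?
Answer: 233345/4 ≈ 58336.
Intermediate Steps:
T(v, U) = -5/4 (T(v, U) = 5*(-¼) = -5/4)
X(f, M) = M² - 143*f (X(f, M) = -143*f + M² = M² - 143*f)
r = 7555/4 (r = -5/4*(-1511) = 7555/4 ≈ 1888.8)
X(-147, -198) - r = ((-198)² - 143*(-147)) - 1*7555/4 = (39204 + 21021) - 7555/4 = 60225 - 7555/4 = 233345/4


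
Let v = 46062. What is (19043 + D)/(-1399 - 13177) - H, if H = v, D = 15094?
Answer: -671433849/14576 ≈ -46064.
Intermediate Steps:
H = 46062
(19043 + D)/(-1399 - 13177) - H = (19043 + 15094)/(-1399 - 13177) - 1*46062 = 34137/(-14576) - 46062 = 34137*(-1/14576) - 46062 = -34137/14576 - 46062 = -671433849/14576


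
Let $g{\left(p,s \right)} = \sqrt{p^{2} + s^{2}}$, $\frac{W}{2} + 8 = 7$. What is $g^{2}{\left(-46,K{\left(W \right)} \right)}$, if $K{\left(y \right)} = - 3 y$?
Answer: $2152$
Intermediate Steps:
$W = -2$ ($W = -16 + 2 \cdot 7 = -16 + 14 = -2$)
$g^{2}{\left(-46,K{\left(W \right)} \right)} = \left(\sqrt{\left(-46\right)^{2} + \left(\left(-3\right) \left(-2\right)\right)^{2}}\right)^{2} = \left(\sqrt{2116 + 6^{2}}\right)^{2} = \left(\sqrt{2116 + 36}\right)^{2} = \left(\sqrt{2152}\right)^{2} = \left(2 \sqrt{538}\right)^{2} = 2152$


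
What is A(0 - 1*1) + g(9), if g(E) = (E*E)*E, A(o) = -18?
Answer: 711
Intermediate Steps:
g(E) = E**3 (g(E) = E**2*E = E**3)
A(0 - 1*1) + g(9) = -18 + 9**3 = -18 + 729 = 711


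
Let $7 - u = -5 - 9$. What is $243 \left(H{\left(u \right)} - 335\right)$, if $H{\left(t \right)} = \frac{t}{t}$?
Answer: $-81162$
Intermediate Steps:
$u = 21$ ($u = 7 - \left(-5 - 9\right) = 7 - -14 = 7 + 14 = 21$)
$H{\left(t \right)} = 1$
$243 \left(H{\left(u \right)} - 335\right) = 243 \left(1 - 335\right) = 243 \left(-334\right) = -81162$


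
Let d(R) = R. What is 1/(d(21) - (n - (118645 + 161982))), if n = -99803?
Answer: 1/380451 ≈ 2.6285e-6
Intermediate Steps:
1/(d(21) - (n - (118645 + 161982))) = 1/(21 - (-99803 - (118645 + 161982))) = 1/(21 - (-99803 - 1*280627)) = 1/(21 - (-99803 - 280627)) = 1/(21 - 1*(-380430)) = 1/(21 + 380430) = 1/380451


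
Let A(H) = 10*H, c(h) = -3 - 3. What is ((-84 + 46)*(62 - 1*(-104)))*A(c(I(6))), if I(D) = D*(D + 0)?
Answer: 378480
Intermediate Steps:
I(D) = D² (I(D) = D*D = D²)
c(h) = -6
((-84 + 46)*(62 - 1*(-104)))*A(c(I(6))) = ((-84 + 46)*(62 - 1*(-104)))*(10*(-6)) = -38*(62 + 104)*(-60) = -38*166*(-60) = -6308*(-60) = 378480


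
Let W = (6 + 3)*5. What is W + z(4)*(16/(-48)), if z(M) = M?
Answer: 131/3 ≈ 43.667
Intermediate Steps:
W = 45 (W = 9*5 = 45)
W + z(4)*(16/(-48)) = 45 + 4*(16/(-48)) = 45 + 4*(16*(-1/48)) = 45 + 4*(-⅓) = 45 - 4/3 = 131/3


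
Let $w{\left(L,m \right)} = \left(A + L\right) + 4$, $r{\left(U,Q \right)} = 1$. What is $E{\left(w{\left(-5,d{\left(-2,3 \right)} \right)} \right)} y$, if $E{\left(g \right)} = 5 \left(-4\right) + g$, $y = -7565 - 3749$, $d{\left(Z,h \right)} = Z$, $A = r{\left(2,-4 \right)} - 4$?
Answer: $271536$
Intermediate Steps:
$A = -3$ ($A = 1 - 4 = -3$)
$w{\left(L,m \right)} = 1 + L$ ($w{\left(L,m \right)} = \left(-3 + L\right) + 4 = 1 + L$)
$y = -11314$
$E{\left(g \right)} = -20 + g$
$E{\left(w{\left(-5,d{\left(-2,3 \right)} \right)} \right)} y = \left(-20 + \left(1 - 5\right)\right) \left(-11314\right) = \left(-20 - 4\right) \left(-11314\right) = \left(-24\right) \left(-11314\right) = 271536$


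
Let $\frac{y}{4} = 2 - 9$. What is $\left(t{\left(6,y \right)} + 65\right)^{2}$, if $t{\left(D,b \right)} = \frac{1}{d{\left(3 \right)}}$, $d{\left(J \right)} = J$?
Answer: $\frac{38416}{9} \approx 4268.4$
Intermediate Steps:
$y = -28$ ($y = 4 \left(2 - 9\right) = 4 \left(-7\right) = -28$)
$t{\left(D,b \right)} = \frac{1}{3}$
$\left(t{\left(6,y \right)} + 65\right)^{2} = \left(\frac{1}{3} + 65\right)^{2} = \left(\frac{196}{3}\right)^{2} = \frac{38416}{9}$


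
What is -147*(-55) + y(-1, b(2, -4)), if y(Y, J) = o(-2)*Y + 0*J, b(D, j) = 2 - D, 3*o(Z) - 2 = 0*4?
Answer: 24253/3 ≈ 8084.3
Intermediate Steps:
o(Z) = ⅔ (o(Z) = ⅔ + (0*4)/3 = ⅔ + (⅓)*0 = ⅔ + 0 = ⅔)
y(Y, J) = 2*Y/3 (y(Y, J) = 2*Y/3 + 0*J = 2*Y/3 + 0 = 2*Y/3)
-147*(-55) + y(-1, b(2, -4)) = -147*(-55) + (⅔)*(-1) = 8085 - ⅔ = 24253/3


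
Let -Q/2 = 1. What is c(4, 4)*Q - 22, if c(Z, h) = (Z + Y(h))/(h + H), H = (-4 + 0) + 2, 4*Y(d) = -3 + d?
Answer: -105/4 ≈ -26.250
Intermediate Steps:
Q = -2 (Q = -2*1 = -2)
Y(d) = -3/4 + d/4 (Y(d) = (-3 + d)/4 = -3/4 + d/4)
H = -2 (H = -4 + 2 = -2)
c(Z, h) = (-3/4 + Z + h/4)/(-2 + h) (c(Z, h) = (Z + (-3/4 + h/4))/(h - 2) = (-3/4 + Z + h/4)/(-2 + h))
c(4, 4)*Q - 22 = ((-3 + 4 + 4*4)/(4*(-2 + 4)))*(-2) - 22 = ((1/4)*(-3 + 4 + 16)/2)*(-2) - 22 = ((1/4)*(1/2)*17)*(-2) - 22 = (17/8)*(-2) - 22 = -17/4 - 22 = -105/4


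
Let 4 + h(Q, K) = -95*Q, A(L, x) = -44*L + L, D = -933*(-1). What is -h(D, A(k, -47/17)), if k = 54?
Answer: 88639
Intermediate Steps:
D = 933
A(L, x) = -43*L
h(Q, K) = -4 - 95*Q
-h(D, A(k, -47/17)) = -(-4 - 95*933) = -(-4 - 88635) = -1*(-88639) = 88639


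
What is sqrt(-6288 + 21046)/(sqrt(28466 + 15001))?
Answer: sqrt(641485986)/43467 ≈ 0.58269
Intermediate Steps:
sqrt(-6288 + 21046)/(sqrt(28466 + 15001)) = sqrt(14758)/(sqrt(43467)) = sqrt(14758)*(sqrt(43467)/43467) = sqrt(641485986)/43467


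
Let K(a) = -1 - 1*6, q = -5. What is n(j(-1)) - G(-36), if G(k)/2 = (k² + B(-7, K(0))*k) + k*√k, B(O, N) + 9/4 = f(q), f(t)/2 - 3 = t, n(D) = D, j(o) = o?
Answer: -3043 + 432*I ≈ -3043.0 + 432.0*I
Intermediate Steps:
K(a) = -7 (K(a) = -1 - 6 = -7)
f(t) = 6 + 2*t
B(O, N) = -25/4 (B(O, N) = -9/4 + (6 + 2*(-5)) = -9/4 + (6 - 10) = -9/4 - 4 = -25/4)
G(k) = 2*k² + 2*k^(3/2) - 25*k/2 (G(k) = 2*((k² - 25*k/4) + k*√k) = 2*((k² - 25*k/4) + k^(3/2)) = 2*(k² + k^(3/2) - 25*k/4) = 2*k² + 2*k^(3/2) - 25*k/2)
n(j(-1)) - G(-36) = -1 - (2*(-36)² + 2*(-36)^(3/2) - 25/2*(-36)) = -1 - (2*1296 + 2*(-216*I) + 450) = -1 - (2592 - 432*I + 450) = -1 - (3042 - 432*I) = -1 + (-3042 + 432*I) = -3043 + 432*I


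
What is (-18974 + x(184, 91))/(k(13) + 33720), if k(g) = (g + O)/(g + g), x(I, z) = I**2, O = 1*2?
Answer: 386932/876735 ≈ 0.44133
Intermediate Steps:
O = 2
k(g) = (2 + g)/(2*g) (k(g) = (g + 2)/(g + g) = (2 + g)/((2*g)) = (2 + g)*(1/(2*g)) = (2 + g)/(2*g))
(-18974 + x(184, 91))/(k(13) + 33720) = (-18974 + 184**2)/((1/2)*(2 + 13)/13 + 33720) = (-18974 + 33856)/((1/2)*(1/13)*15 + 33720) = 14882/(15/26 + 33720) = 14882/(876735/26) = 14882*(26/876735) = 386932/876735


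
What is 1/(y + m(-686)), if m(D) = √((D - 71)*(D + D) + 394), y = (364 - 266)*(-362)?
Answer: -17738/628753789 - √1038998/1257507578 ≈ -2.9022e-5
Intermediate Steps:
y = -35476 (y = 98*(-362) = -35476)
m(D) = √(394 + 2*D*(-71 + D)) (m(D) = √((-71 + D)*(2*D) + 394) = √(2*D*(-71 + D) + 394) = √(394 + 2*D*(-71 + D)))
1/(y + m(-686)) = 1/(-35476 + √(394 - 142*(-686) + 2*(-686)²)) = 1/(-35476 + √(394 + 97412 + 2*470596)) = 1/(-35476 + √(394 + 97412 + 941192)) = 1/(-35476 + √1038998)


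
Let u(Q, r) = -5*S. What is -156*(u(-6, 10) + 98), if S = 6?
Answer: -10608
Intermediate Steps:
u(Q, r) = -30 (u(Q, r) = -5*6 = -30)
-156*(u(-6, 10) + 98) = -156*(-30 + 98) = -156*68 = -10608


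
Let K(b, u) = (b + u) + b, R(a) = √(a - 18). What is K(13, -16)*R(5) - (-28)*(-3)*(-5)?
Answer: 420 + 10*I*√13 ≈ 420.0 + 36.056*I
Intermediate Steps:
R(a) = √(-18 + a)
K(b, u) = u + 2*b
K(13, -16)*R(5) - (-28)*(-3)*(-5) = (-16 + 2*13)*√(-18 + 5) - (-28)*(-3)*(-5) = (-16 + 26)*√(-13) - 7*12*(-5) = 10*(I*√13) - 84*(-5) = 10*I*√13 + 420 = 420 + 10*I*√13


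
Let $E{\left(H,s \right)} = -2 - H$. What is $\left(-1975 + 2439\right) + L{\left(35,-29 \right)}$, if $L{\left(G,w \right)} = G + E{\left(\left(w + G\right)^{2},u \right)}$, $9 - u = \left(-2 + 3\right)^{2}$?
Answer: $461$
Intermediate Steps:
$u = 8$ ($u = 9 - \left(-2 + 3\right)^{2} = 9 - 1^{2} = 9 - 1 = 8$)
$L{\left(G,w \right)} = -2 + G - \left(G + w\right)^{2}$ ($L{\left(G,w \right)} = G - \left(2 + \left(w + G\right)^{2}\right) = G - \left(2 + \left(G + w\right)^{2}\right) = -2 + G - \left(G + w\right)^{2}$)
$\left(-1975 + 2439\right) + L{\left(35,-29 \right)} = \left(-1975 + 2439\right) - \left(-33 + \left(35 - 29\right)^{2}\right) = 464 - 3 = 461$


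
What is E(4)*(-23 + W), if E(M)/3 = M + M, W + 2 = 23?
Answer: -48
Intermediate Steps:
W = 21 (W = -2 + 23 = 21)
E(M) = 6*M (E(M) = 3*(M + M) = 3*(2*M) = 6*M)
E(4)*(-23 + W) = (6*4)*(-23 + 21) = 24*(-2) = -48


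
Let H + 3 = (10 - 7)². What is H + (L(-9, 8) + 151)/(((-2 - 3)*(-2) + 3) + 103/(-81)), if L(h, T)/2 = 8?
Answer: 19227/950 ≈ 20.239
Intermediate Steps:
H = 6 (H = -3 + (10 - 7)² = -3 + 3² = -3 + 9 = 6)
L(h, T) = 16 (L(h, T) = 2*8 = 16)
H + (L(-9, 8) + 151)/(((-2 - 3)*(-2) + 3) + 103/(-81)) = 6 + (16 + 151)/(((-2 - 3)*(-2) + 3) + 103/(-81)) = 6 + 167/((-5*(-2) + 3) + 103*(-1/81)) = 6 + 167/((10 + 3) - 103/81) = 6 + 167/(13 - 103/81) = 6 + 167/(950/81) = 6 + 167*(81/950) = 6 + 13527/950 = 19227/950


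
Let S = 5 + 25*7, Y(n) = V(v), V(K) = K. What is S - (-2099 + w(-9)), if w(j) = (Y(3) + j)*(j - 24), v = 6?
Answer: 2180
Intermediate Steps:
Y(n) = 6
w(j) = (-24 + j)*(6 + j) (w(j) = (6 + j)*(j - 24) = (6 + j)*(-24 + j) = (-24 + j)*(6 + j))
S = 180 (S = 5 + 175 = 180)
S - (-2099 + w(-9)) = 180 - (-2099 + (-144 + (-9)**2 - 18*(-9))) = 180 - (-2099 + (-144 + 81 + 162)) = 180 - (-2099 + 99) = 180 - 1*(-2000) = 180 + 2000 = 2180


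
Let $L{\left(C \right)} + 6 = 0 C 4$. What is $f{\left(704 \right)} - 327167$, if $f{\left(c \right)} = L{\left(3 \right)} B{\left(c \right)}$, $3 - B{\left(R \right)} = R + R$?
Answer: $-318737$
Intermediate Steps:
$B{\left(R \right)} = 3 - 2 R$ ($B{\left(R \right)} = 3 - \left(R + R\right) = 3 - 2 R$)
$L{\left(C \right)} = -6$ ($L{\left(C \right)} = -6 + 0 C 4 = -6 + 0 \cdot 4 = -6 + 0 = -6$)
$f{\left(c \right)} = -18 + 12 c$ ($f{\left(c \right)} = - 6 \left(3 - 2 c\right) = -18 + 12 c$)
$f{\left(704 \right)} - 327167 = \left(-18 + 12 \cdot 704\right) - 327167 = \left(-18 + 8448\right) - 327167 = 8430 - 327167 = -318737$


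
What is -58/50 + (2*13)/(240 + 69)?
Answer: -8311/7725 ≈ -1.0759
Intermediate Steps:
-58/50 + (2*13)/(240 + 69) = -58*1/50 + 26/309 = -29/25 + 26*(1/309) = -29/25 + 26/309 = -8311/7725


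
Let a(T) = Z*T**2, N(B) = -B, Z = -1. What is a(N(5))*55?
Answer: -1375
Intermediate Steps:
a(T) = -T**2
a(N(5))*55 = -(-1*5)**2*55 = -1*(-5)**2*55 = -1*25*55 = -25*55 = -1375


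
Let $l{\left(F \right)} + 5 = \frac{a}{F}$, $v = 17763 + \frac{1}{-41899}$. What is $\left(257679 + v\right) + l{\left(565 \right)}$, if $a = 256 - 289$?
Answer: $\frac{6520400814363}{23672935} \approx 2.7544 \cdot 10^{5}$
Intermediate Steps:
$a = -33$ ($a = 256 - 289 = -33$)
$v = \frac{744251936}{41899}$ ($v = 17763 - \frac{1}{41899} = \frac{744251936}{41899} \approx 17763.0$)
$l{\left(F \right)} = -5 - \frac{33}{F}$
$\left(257679 + v\right) + l{\left(565 \right)} = \left(257679 + \frac{744251936}{41899}\right) - \left(5 + \frac{33}{565}\right) = \frac{11540744357}{41899} - \frac{2858}{565} = \frac{6520400814363}{23672935}$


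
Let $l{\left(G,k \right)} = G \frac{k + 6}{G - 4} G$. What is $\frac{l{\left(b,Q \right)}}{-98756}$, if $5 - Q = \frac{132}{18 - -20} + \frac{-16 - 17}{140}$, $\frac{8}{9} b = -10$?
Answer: $\frac{8362035}{12819318848} \approx 0.0006523$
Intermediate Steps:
$b = - \frac{45}{4}$ ($b = \frac{9}{8} \left(-10\right) = - \frac{45}{4} \approx -11.25$)
$Q = \frac{4687}{2660}$ ($Q = 5 - \left(\frac{132}{18 - -20} + \frac{-16 - 17}{140}\right) = 5 - \left(\frac{132}{18 + 20} - \frac{33}{140}\right) = 5 - \left(\frac{132}{38} - \frac{33}{140}\right) = 5 - \left(132 \cdot \frac{1}{38} - \frac{33}{140}\right) = 5 - \left(\frac{66}{19} - \frac{33}{140}\right) = 5 - \frac{8613}{2660} = \frac{4687}{2660} \approx 1.762$)
$l{\left(G,k \right)} = \frac{G^{2} \left(6 + k\right)}{-4 + G}$ ($l{\left(G,k \right)} = G \frac{6 + k}{-4 + G} G = \frac{G \left(6 + k\right)}{-4 + G} G = \frac{G^{2} \left(6 + k\right)}{-4 + G}$)
$\frac{l{\left(b,Q \right)}}{-98756} = \frac{\left(- \frac{45}{4}\right)^{2} \frac{1}{-4 - \frac{45}{4}} \left(6 + \frac{4687}{2660}\right)}{-98756} = \frac{2025}{16} \frac{1}{- \frac{61}{4}} \cdot \frac{20647}{2660} \left(- \frac{1}{98756}\right) = \frac{2025}{16} \left(- \frac{4}{61}\right) \frac{20647}{2660} \left(- \frac{1}{98756}\right) = \left(- \frac{8362035}{129808}\right) \left(- \frac{1}{98756}\right) = \frac{8362035}{12819318848}$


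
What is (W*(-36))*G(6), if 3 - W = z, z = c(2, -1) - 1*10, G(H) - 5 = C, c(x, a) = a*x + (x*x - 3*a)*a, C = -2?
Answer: -2376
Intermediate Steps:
c(x, a) = a*x + a*(x**2 - 3*a) (c(x, a) = a*x + (x**2 - 3*a)*a = a*x + a*(x**2 - 3*a))
G(H) = 3 (G(H) = 5 - 2 = 3)
z = -19 (z = -(2 + 2**2 - 3*(-1)) - 1*10 = -(2 + 4 + 3) - 10 = -1*9 - 10 = -9 - 10 = -19)
W = 22 (W = 3 - 1*(-19) = 3 + 19 = 22)
(W*(-36))*G(6) = (22*(-36))*3 = -792*3 = -2376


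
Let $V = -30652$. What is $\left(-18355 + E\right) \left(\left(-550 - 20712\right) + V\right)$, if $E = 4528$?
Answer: $717814878$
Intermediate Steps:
$\left(-18355 + E\right) \left(\left(-550 - 20712\right) + V\right) = \left(-18355 + 4528\right) \left(\left(-550 - 20712\right) - 30652\right) = - 13827 \left(\left(-550 - 20712\right) - 30652\right) = - 13827 \left(-21262 - 30652\right) = \left(-13827\right) \left(-51914\right) = 717814878$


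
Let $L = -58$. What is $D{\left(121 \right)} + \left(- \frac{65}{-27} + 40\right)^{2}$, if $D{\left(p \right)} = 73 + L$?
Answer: $\frac{1321960}{729} \approx 1813.4$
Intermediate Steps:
$D{\left(p \right)} = 15$ ($D{\left(p \right)} = 73 - 58 = 15$)
$D{\left(121 \right)} + \left(- \frac{65}{-27} + 40\right)^{2} = 15 + \left(- \frac{65}{-27} + 40\right)^{2} = 15 + \left(\left(-65\right) \left(- \frac{1}{27}\right) + 40\right)^{2} = 15 + \left(\frac{65}{27} + 40\right)^{2} = 15 + \left(\frac{1145}{27}\right)^{2} = 15 + \frac{1311025}{729} = \frac{1321960}{729}$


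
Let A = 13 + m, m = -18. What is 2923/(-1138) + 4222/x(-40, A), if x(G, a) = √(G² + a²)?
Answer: -2923/1138 + 4222*√65/325 ≈ 102.17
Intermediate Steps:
A = -5 (A = 13 - 18 = -5)
2923/(-1138) + 4222/x(-40, A) = 2923/(-1138) + 4222/(√((-40)² + (-5)²)) = 2923*(-1/1138) + 4222/(√(1600 + 25)) = -2923/1138 + 4222/(√1625) = -2923/1138 + 4222/((5*√65)) = -2923/1138 + 4222*(√65/325) = -2923/1138 + 4222*√65/325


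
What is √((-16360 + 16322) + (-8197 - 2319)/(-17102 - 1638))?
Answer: 3*I*√91305965/4685 ≈ 6.1187*I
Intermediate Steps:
√((-16360 + 16322) + (-8197 - 2319)/(-17102 - 1638)) = √(-38 - 10516/(-18740)) = √(-38 - 10516*(-1/18740)) = √(-38 + 2629/4685) = √(-175401/4685) = 3*I*√91305965/4685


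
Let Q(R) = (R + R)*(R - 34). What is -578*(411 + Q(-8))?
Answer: -625974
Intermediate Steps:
Q(R) = 2*R*(-34 + R) (Q(R) = (2*R)*(-34 + R) = 2*R*(-34 + R))
-578*(411 + Q(-8)) = -578*(411 + 2*(-8)*(-34 - 8)) = -578*(411 + 2*(-8)*(-42)) = -578*(411 + 672) = -578*1083 = -625974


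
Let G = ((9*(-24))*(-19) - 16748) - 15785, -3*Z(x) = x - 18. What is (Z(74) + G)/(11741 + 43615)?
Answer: -85343/166068 ≈ -0.51390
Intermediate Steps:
Z(x) = 6 - x/3 (Z(x) = -(x - 18)/3 = -(-18 + x)/3 = 6 - x/3)
G = -28429 (G = (-216*(-19) - 16748) - 15785 = (4104 - 16748) - 15785 = -12644 - 15785 = -28429)
(Z(74) + G)/(11741 + 43615) = ((6 - 1/3*74) - 28429)/(11741 + 43615) = ((6 - 74/3) - 28429)/55356 = (-56/3 - 28429)*(1/55356) = -85343/3*1/55356 = -85343/166068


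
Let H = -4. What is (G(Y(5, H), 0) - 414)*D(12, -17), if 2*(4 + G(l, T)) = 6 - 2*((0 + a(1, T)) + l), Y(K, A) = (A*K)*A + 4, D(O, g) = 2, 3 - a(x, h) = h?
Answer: -1004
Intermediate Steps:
a(x, h) = 3 - h
Y(K, A) = 4 + K*A² (Y(K, A) = K*A² + 4 = 4 + K*A²)
G(l, T) = -4 + T - l (G(l, T) = -4 + (6 - 2*((0 + (3 - T)) + l))/2 = -4 + (6 - 2*((3 - T) + l))/2 = -4 + (6 - 2*(3 + l - T))/2 = -4 + (6 + (-6 - 2*l + 2*T))/2 = -4 + (-2*l + 2*T)/2 = -4 + (T - l) = -4 + T - l)
(G(Y(5, H), 0) - 414)*D(12, -17) = ((-4 + 0 - (4 + 5*(-4)²)) - 414)*2 = ((-4 + 0 - (4 + 5*16)) - 414)*2 = ((-4 + 0 - (4 + 80)) - 414)*2 = ((-4 + 0 - 1*84) - 414)*2 = ((-4 + 0 - 84) - 414)*2 = (-88 - 414)*2 = -502*2 = -1004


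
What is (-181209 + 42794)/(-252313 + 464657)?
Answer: -7285/11176 ≈ -0.65184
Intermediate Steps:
(-181209 + 42794)/(-252313 + 464657) = -138415/212344 = -138415*1/212344 = -7285/11176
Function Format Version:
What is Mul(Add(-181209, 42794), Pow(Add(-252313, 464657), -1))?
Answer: Rational(-7285, 11176) ≈ -0.65184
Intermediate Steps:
Mul(Add(-181209, 42794), Pow(Add(-252313, 464657), -1)) = Mul(-138415, Pow(212344, -1)) = Mul(-138415, Rational(1, 212344)) = Rational(-7285, 11176)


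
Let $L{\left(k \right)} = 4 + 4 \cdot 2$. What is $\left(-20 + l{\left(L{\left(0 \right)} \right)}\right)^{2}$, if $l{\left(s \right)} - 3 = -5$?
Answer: $484$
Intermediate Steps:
$L{\left(k \right)} = 12$ ($L{\left(k \right)} = 4 + 8 = 12$)
$l{\left(s \right)} = -2$ ($l{\left(s \right)} = 3 - 5 = -2$)
$\left(-20 + l{\left(L{\left(0 \right)} \right)}\right)^{2} = \left(-20 - 2\right)^{2} = \left(-22\right)^{2} = 484$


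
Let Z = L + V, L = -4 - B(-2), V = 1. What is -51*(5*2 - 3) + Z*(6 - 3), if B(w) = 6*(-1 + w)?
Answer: -312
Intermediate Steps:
B(w) = -6 + 6*w
L = 14 (L = -4 - (-6 + 6*(-2)) = -4 - (-6 - 12) = -4 - 1*(-18) = -4 + 18 = 14)
Z = 15 (Z = 14 + 1 = 15)
-51*(5*2 - 3) + Z*(6 - 3) = -51*(5*2 - 3) + 15*(6 - 3) = -51*(10 - 3) + 15*3 = -51*7 + 45 = -357 + 45 = -312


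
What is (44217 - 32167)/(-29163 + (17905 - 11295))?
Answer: -12050/22553 ≈ -0.53430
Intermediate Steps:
(44217 - 32167)/(-29163 + (17905 - 11295)) = 12050/(-29163 + 6610) = 12050/(-22553) = 12050*(-1/22553) = -12050/22553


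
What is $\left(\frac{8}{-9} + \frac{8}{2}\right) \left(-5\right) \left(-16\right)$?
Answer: $\frac{2240}{9} \approx 248.89$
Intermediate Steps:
$\left(\frac{8}{-9} + \frac{8}{2}\right) \left(-5\right) \left(-16\right) = \left(8 \left(- \frac{1}{9}\right) + 8 \cdot \frac{1}{2}\right) \left(-5\right) \left(-16\right) = \left(- \frac{8}{9} + 4\right) \left(-5\right) \left(-16\right) = \frac{28}{9} \left(-5\right) \left(-16\right) = \left(- \frac{140}{9}\right) \left(-16\right) = \frac{2240}{9}$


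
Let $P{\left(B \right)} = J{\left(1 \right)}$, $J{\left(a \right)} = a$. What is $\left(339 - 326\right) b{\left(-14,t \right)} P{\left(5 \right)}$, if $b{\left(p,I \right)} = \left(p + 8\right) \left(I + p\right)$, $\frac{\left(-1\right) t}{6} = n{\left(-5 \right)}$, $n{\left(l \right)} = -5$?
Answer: $-1248$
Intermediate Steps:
$t = 30$ ($t = \left(-6\right) \left(-5\right) = 30$)
$P{\left(B \right)} = 1$
$b{\left(p,I \right)} = \left(8 + p\right) \left(I + p\right)$
$\left(339 - 326\right) b{\left(-14,t \right)} P{\left(5 \right)} = \left(339 - 326\right) \left(\left(-14\right)^{2} + 8 \cdot 30 + 8 \left(-14\right) + 30 \left(-14\right)\right) 1 = 13 \left(196 + 240 - 112 - 420\right) 1 = 13 \left(\left(-96\right) 1\right) = 13 \left(-96\right) = -1248$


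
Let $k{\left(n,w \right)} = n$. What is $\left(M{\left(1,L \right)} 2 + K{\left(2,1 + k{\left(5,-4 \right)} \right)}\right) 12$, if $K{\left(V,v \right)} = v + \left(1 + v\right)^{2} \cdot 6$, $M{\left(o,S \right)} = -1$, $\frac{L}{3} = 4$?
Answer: $3576$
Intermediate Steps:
$L = 12$ ($L = 3 \cdot 4 = 12$)
$K{\left(V,v \right)} = v + 6 \left(1 + v\right)^{2}$
$\left(M{\left(1,L \right)} 2 + K{\left(2,1 + k{\left(5,-4 \right)} \right)}\right) 12 = \left(\left(-1\right) 2 + \left(\left(1 + 5\right) + 6 \left(1 + \left(1 + 5\right)\right)^{2}\right)\right) 12 = \left(-2 + \left(6 + 6 \left(1 + 6\right)^{2}\right)\right) 12 = \left(-2 + \left(6 + 6 \cdot 7^{2}\right)\right) 12 = \left(-2 + \left(6 + 6 \cdot 49\right)\right) 12 = \left(-2 + \left(6 + 294\right)\right) 12 = \left(-2 + 300\right) 12 = 298 \cdot 12 = 3576$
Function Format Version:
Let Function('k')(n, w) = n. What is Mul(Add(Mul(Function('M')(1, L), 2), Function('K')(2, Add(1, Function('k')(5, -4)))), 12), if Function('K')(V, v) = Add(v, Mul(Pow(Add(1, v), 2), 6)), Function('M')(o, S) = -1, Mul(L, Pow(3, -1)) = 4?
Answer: 3576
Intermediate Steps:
L = 12 (L = Mul(3, 4) = 12)
Function('K')(V, v) = Add(v, Mul(6, Pow(Add(1, v), 2)))
Mul(Add(Mul(Function('M')(1, L), 2), Function('K')(2, Add(1, Function('k')(5, -4)))), 12) = Mul(Add(Mul(-1, 2), Add(Add(1, 5), Mul(6, Pow(Add(1, Add(1, 5)), 2)))), 12) = Mul(Add(-2, Add(6, Mul(6, Pow(Add(1, 6), 2)))), 12) = Mul(Add(-2, Add(6, Mul(6, Pow(7, 2)))), 12) = Mul(Add(-2, Add(6, Mul(6, 49))), 12) = Mul(Add(-2, Add(6, 294)), 12) = Mul(Add(-2, 300), 12) = Mul(298, 12) = 3576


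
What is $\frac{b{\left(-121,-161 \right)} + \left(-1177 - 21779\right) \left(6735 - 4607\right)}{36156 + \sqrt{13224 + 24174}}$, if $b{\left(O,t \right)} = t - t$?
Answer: $- \frac{12798796416}{9472601} + \frac{8141728 \sqrt{37398}}{217869823} \approx -1343.9$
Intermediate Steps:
$b{\left(O,t \right)} = 0$
$\frac{b{\left(-121,-161 \right)} + \left(-1177 - 21779\right) \left(6735 - 4607\right)}{36156 + \sqrt{13224 + 24174}} = \frac{0 + \left(-1177 - 21779\right) \left(6735 - 4607\right)}{36156 + \sqrt{13224 + 24174}} = \frac{0 - 22956 \left(6735 - 4607\right)}{36156 + \sqrt{37398}} = \frac{0 - 48850368}{36156 + \sqrt{37398}} = - \frac{48850368}{36156 + \sqrt{37398}}$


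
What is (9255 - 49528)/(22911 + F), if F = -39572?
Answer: 40273/16661 ≈ 2.4172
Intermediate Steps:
(9255 - 49528)/(22911 + F) = (9255 - 49528)/(22911 - 39572) = -40273/(-16661) = -40273*(-1/16661) = 40273/16661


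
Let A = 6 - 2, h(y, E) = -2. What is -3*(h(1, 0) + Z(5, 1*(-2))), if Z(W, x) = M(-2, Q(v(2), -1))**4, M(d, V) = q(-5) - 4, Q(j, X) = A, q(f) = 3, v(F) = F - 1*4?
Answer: 3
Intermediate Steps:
v(F) = -4 + F (v(F) = F - 4 = -4 + F)
A = 4
Q(j, X) = 4
M(d, V) = -1 (M(d, V) = 3 - 4 = -1)
Z(W, x) = 1 (Z(W, x) = (-1)**4 = 1)
-3*(h(1, 0) + Z(5, 1*(-2))) = -3*(-2 + 1) = -3*(-1) = 3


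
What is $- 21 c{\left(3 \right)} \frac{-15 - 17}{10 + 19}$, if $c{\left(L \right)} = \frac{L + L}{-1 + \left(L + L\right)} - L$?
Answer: $- \frac{6048}{145} \approx -41.71$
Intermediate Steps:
$c{\left(L \right)} = - L + \frac{2 L}{-1 + 2 L}$ ($c{\left(L \right)} = \frac{2 L}{-1 + 2 L} - L = - L + \frac{2 L}{-1 + 2 L}$)
$- 21 c{\left(3 \right)} \frac{-15 - 17}{10 + 19} = - 21 \frac{3 \left(3 - 6\right)}{-1 + 2 \cdot 3} \frac{-15 - 17}{10 + 19} = - 21 \frac{3 \left(3 - 6\right)}{-1 + 6} \left(- \frac{32}{29}\right) = - 21 \cdot 3 \cdot \frac{1}{5} \left(-3\right) \left(\left(-32\right) \frac{1}{29}\right) = - 21 \cdot 3 \cdot \frac{1}{5} \left(-3\right) \left(- \frac{32}{29}\right) = \left(-21\right) \left(- \frac{9}{5}\right) \left(- \frac{32}{29}\right) = \frac{189}{5} \left(- \frac{32}{29}\right) = - \frac{6048}{145}$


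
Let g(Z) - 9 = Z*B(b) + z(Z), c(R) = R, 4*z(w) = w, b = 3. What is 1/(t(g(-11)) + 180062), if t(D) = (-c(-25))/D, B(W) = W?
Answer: 107/19266534 ≈ 5.5537e-6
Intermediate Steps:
z(w) = w/4
g(Z) = 9 + 13*Z/4 (g(Z) = 9 + (Z*3 + Z/4) = 9 + (3*Z + Z/4) = 9 + 13*Z/4)
t(D) = 25/D (t(D) = (-1*(-25))/D = 25/D)
1/(t(g(-11)) + 180062) = 1/(25/(9 + (13/4)*(-11)) + 180062) = 1/(25/(9 - 143/4) + 180062) = 1/(25/(-107/4) + 180062) = 1/(25*(-4/107) + 180062) = 1/(-100/107 + 180062) = 1/(19266534/107) = 107/19266534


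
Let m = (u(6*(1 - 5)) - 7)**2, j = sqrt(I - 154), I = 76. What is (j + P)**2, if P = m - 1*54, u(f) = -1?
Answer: (10 + I*sqrt(78))**2 ≈ 22.0 + 176.64*I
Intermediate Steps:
j = I*sqrt(78) (j = sqrt(76 - 154) = sqrt(-78) = I*sqrt(78) ≈ 8.8318*I)
m = 64 (m = (-1 - 7)**2 = (-8)**2 = 64)
P = 10 (P = 64 - 1*54 = 64 - 54 = 10)
(j + P)**2 = (I*sqrt(78) + 10)**2 = (10 + I*sqrt(78))**2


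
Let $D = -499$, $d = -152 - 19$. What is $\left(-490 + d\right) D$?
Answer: $329839$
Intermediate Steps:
$d = -171$ ($d = -152 - 19 = -171$)
$\left(-490 + d\right) D = \left(-490 - 171\right) \left(-499\right) = \left(-661\right) \left(-499\right) = 329839$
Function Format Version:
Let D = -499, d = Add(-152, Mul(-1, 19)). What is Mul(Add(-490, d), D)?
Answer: 329839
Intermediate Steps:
d = -171 (d = Add(-152, -19) = -171)
Mul(Add(-490, d), D) = Mul(Add(-490, -171), -499) = Mul(-661, -499) = 329839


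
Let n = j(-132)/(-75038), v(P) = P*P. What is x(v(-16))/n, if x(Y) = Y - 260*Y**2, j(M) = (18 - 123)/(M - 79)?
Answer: 269780440335872/105 ≈ 2.5693e+12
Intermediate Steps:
v(P) = P**2
j(M) = -105/(-79 + M)
n = -105/15833018 (n = -105/(-79 - 132)/(-75038) = -105/(-211)*(-1/75038) = -105*(-1/211)*(-1/75038) = (105/211)*(-1/75038) = -105/15833018 ≈ -6.6317e-6)
x(v(-16))/n = ((-16)**2*(1 - 260*(-16)**2))/(-105/15833018) = (256*(1 - 260*256))*(-15833018/105) = (256*(1 - 66560))*(-15833018/105) = (256*(-66559))*(-15833018/105) = -17039104*(-15833018/105) = 269780440335872/105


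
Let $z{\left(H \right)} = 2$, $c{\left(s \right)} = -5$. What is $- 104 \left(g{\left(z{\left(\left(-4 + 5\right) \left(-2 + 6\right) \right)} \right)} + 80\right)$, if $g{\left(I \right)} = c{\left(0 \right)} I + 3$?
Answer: $-7592$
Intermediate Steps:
$g{\left(I \right)} = 3 - 5 I$ ($g{\left(I \right)} = - 5 I + 3 = 3 - 5 I$)
$- 104 \left(g{\left(z{\left(\left(-4 + 5\right) \left(-2 + 6\right) \right)} \right)} + 80\right) = - 104 \left(\left(3 - 10\right) + 80\right) = - 104 \left(-7 + 80\right) = \left(-104\right) 73 = -7592$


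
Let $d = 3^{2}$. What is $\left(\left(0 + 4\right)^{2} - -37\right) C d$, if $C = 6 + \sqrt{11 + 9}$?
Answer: $2862 + 954 \sqrt{5} \approx 4995.2$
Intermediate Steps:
$C = 6 + 2 \sqrt{5}$ ($C = 6 + \sqrt{20} = 6 + 2 \sqrt{5} \approx 10.472$)
$d = 9$
$\left(\left(0 + 4\right)^{2} - -37\right) C d = \left(\left(0 + 4\right)^{2} - -37\right) \left(6 + 2 \sqrt{5}\right) 9 = \left(4^{2} + 37\right) \left(6 + 2 \sqrt{5}\right) 9 = \left(16 + 37\right) \left(6 + 2 \sqrt{5}\right) 9 = 53 \left(6 + 2 \sqrt{5}\right) 9 = \left(318 + 106 \sqrt{5}\right) 9 = 2862 + 954 \sqrt{5}$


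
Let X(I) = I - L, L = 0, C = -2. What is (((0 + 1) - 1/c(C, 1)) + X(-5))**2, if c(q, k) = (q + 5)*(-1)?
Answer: 121/9 ≈ 13.444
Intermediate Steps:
X(I) = I (X(I) = I - 1*0 = I + 0 = I)
c(q, k) = -5 - q (c(q, k) = (5 + q)*(-1) = -5 - q)
(((0 + 1) - 1/c(C, 1)) + X(-5))**2 = (((0 + 1) - 1/(-5 - 1*(-2))) - 5)**2 = ((1 - 1/(-5 + 2)) - 5)**2 = ((1 - 1/(-3)) - 5)**2 = ((1 - 1*(-1/3)) - 5)**2 = ((1 + 1/3) - 5)**2 = (4/3 - 5)**2 = (-11/3)**2 = 121/9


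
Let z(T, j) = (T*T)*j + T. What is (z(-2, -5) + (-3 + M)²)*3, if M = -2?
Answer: 9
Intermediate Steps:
z(T, j) = T + j*T² (z(T, j) = T²*j + T = j*T² + T = T + j*T²)
(z(-2, -5) + (-3 + M)²)*3 = (-2*(1 - 2*(-5)) + (-3 - 2)²)*3 = (-2*(1 + 10) + (-5)²)*3 = (-2*11 + 25)*3 = (-22 + 25)*3 = 3*3 = 9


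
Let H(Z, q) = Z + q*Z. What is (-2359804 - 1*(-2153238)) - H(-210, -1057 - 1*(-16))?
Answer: -424966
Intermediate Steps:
H(Z, q) = Z + Z*q
(-2359804 - 1*(-2153238)) - H(-210, -1057 - 1*(-16)) = (-2359804 - 1*(-2153238)) - (-210)*(1 + (-1057 - 1*(-16))) = (-2359804 + 2153238) - (-210)*(1 + (-1057 + 16)) = -206566 - (-210)*(1 - 1041) = -206566 - (-210)*(-1040) = -206566 - 1*218400 = -206566 - 218400 = -424966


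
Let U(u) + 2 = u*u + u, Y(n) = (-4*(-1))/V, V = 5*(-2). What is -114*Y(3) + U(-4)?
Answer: 278/5 ≈ 55.600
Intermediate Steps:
V = -10
Y(n) = -⅖ (Y(n) = -4*(-1)/(-10) = 4*(-⅒) = -⅖)
U(u) = -2 + u + u² (U(u) = -2 + (u*u + u) = -2 + (u² + u) = -2 + (u + u²) = -2 + u + u²)
-114*Y(3) + U(-4) = -114*(-⅖) + (-2 - 4 + (-4)²) = 228/5 + (-2 - 4 + 16) = 228/5 + 10 = 278/5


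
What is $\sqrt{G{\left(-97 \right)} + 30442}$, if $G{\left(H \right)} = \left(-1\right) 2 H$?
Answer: $6 \sqrt{851} \approx 175.03$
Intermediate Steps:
$G{\left(H \right)} = - 2 H$
$\sqrt{G{\left(-97 \right)} + 30442} = \sqrt{\left(-2\right) \left(-97\right) + 30442} = \sqrt{194 + 30442} = \sqrt{30636} = 6 \sqrt{851}$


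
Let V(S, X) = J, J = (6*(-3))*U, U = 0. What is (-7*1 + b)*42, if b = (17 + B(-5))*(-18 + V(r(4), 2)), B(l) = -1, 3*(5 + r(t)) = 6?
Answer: -12390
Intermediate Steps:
r(t) = -3 (r(t) = -5 + (1/3)*6 = -5 + 2 = -3)
J = 0 (J = (6*(-3))*0 = -18*0 = 0)
V(S, X) = 0
b = -288 (b = (17 - 1)*(-18 + 0) = 16*(-18) = -288)
(-7*1 + b)*42 = (-7*1 - 288)*42 = (-7 - 288)*42 = -295*42 = -12390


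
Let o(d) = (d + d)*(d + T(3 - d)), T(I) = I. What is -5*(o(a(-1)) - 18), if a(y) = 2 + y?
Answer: 60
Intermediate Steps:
o(d) = 6*d (o(d) = (d + d)*(d + (3 - d)) = (2*d)*3 = 6*d)
-5*(o(a(-1)) - 18) = -5*(6*(2 - 1) - 18) = -5*(6*1 - 18) = -5*(6 - 18) = -5*(-12) = 60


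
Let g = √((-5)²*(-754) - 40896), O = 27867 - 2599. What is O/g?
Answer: -12634*I*√59746/29873 ≈ -103.38*I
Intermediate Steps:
O = 25268
g = I*√59746 (g = √(25*(-754) - 40896) = √(-18850 - 40896) = √(-59746) = I*√59746 ≈ 244.43*I)
O/g = 25268/((I*√59746)) = 25268*(-I*√59746/59746) = -12634*I*√59746/29873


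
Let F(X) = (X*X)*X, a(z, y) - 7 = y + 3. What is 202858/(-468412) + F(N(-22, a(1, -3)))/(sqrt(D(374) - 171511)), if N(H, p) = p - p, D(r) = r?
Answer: -101429/234206 ≈ -0.43308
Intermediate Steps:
a(z, y) = 10 + y (a(z, y) = 7 + (y + 3) = 7 + (3 + y) = 10 + y)
N(H, p) = 0
F(X) = X**3 (F(X) = X**2*X = X**3)
202858/(-468412) + F(N(-22, a(1, -3)))/(sqrt(D(374) - 171511)) = 202858/(-468412) + 0**3/(sqrt(374 - 171511)) = 202858*(-1/468412) + 0/(sqrt(-171137)) = -101429/234206 + 0/((I*sqrt(171137))) = -101429/234206 + 0*(-I*sqrt(171137)/171137) = -101429/234206 + 0 = -101429/234206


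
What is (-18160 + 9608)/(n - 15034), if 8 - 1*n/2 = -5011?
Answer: 2138/1249 ≈ 1.7118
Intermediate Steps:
n = 10038 (n = 16 - 2*(-5011) = 16 + 10022 = 10038)
(-18160 + 9608)/(n - 15034) = (-18160 + 9608)/(10038 - 15034) = -8552/(-4996) = -8552*(-1/4996) = 2138/1249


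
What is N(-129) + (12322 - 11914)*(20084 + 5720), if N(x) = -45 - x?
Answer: 10528116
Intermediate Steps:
N(-129) + (12322 - 11914)*(20084 + 5720) = (-45 - 1*(-129)) + (12322 - 11914)*(20084 + 5720) = (-45 + 129) + 408*25804 = 84 + 10528032 = 10528116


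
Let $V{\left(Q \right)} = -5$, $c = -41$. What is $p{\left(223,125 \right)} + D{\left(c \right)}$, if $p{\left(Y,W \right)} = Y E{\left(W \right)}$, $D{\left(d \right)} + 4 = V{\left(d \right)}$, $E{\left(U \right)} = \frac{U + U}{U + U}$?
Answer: $214$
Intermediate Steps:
$E{\left(U \right)} = 1$ ($E{\left(U \right)} = \frac{2 U}{2 U} = 2 U \frac{1}{2 U} = 1$)
$D{\left(d \right)} = -9$ ($D{\left(d \right)} = -4 - 5 = -9$)
$p{\left(Y,W \right)} = Y$ ($p{\left(Y,W \right)} = Y 1 = Y$)
$p{\left(223,125 \right)} + D{\left(c \right)} = 223 - 9 = 214$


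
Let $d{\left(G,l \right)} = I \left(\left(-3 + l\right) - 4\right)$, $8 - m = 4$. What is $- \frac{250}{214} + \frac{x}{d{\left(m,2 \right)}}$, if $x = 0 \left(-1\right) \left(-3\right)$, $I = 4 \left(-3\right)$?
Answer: $- \frac{125}{107} \approx -1.1682$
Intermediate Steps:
$m = 4$ ($m = 8 - 4 = 4$)
$I = -12$
$x = 0$ ($x = 0 \left(-3\right) = 0$)
$d{\left(G,l \right)} = 84 - 12 l$ ($d{\left(G,l \right)} = - 12 \left(\left(-3 + l\right) - 4\right) = - 12 \left(-7 + l\right) = 84 - 12 l$)
$- \frac{250}{214} + \frac{x}{d{\left(m,2 \right)}} = - \frac{250}{214} + \frac{0}{84 - 24} = \left(-250\right) \frac{1}{214} + \frac{0}{84 - 24} = - \frac{125}{107} + \frac{0}{60} = - \frac{125}{107} + 0 \cdot \frac{1}{60} = - \frac{125}{107} + 0 = - \frac{125}{107}$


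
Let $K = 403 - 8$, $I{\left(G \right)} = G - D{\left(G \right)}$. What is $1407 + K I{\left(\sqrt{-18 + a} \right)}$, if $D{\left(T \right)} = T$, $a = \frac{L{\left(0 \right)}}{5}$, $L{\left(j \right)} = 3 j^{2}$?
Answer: $1407$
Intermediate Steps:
$a = 0$ ($a = \frac{3 \cdot 0^{2}}{5} = 3 \cdot 0 \cdot \frac{1}{5} = 0 \cdot \frac{1}{5} = 0$)
$I{\left(G \right)} = 0$ ($I{\left(G \right)} = G - G = 0$)
$K = 395$ ($K = 403 - 8 = 395$)
$1407 + K I{\left(\sqrt{-18 + a} \right)} = 1407 + 395 \cdot 0 = 1407 + 0 = 1407$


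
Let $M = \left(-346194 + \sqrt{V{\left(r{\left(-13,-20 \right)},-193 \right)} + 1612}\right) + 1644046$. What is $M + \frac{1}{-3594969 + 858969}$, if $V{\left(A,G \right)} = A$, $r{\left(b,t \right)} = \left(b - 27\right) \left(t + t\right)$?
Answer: $\frac{3550923071999}{2736000} + 2 \sqrt{803} \approx 1.2979 \cdot 10^{6}$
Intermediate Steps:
$r{\left(b,t \right)} = 2 t \left(-27 + b\right)$ ($r{\left(b,t \right)} = \left(-27 + b\right) 2 t = 2 t \left(-27 + b\right)$)
$M = 1297852 + 2 \sqrt{803}$ ($M = \left(-346194 + \sqrt{2 \left(-20\right) \left(-27 - 13\right) + 1612}\right) + 1644046 = \left(-346194 + \sqrt{2 \left(-20\right) \left(-40\right) + 1612}\right) + 1644046 = \left(-346194 + \sqrt{1600 + 1612}\right) + 1644046 = \left(-346194 + \sqrt{3212}\right) + 1644046 = \left(-346194 + 2 \sqrt{803}\right) + 1644046 = 1297852 + 2 \sqrt{803} \approx 1.2979 \cdot 10^{6}$)
$M + \frac{1}{-3594969 + 858969} = \left(1297852 + 2 \sqrt{803}\right) + \frac{1}{-3594969 + 858969} = \left(1297852 + 2 \sqrt{803}\right) + \frac{1}{-2736000} = \left(1297852 + 2 \sqrt{803}\right) - \frac{1}{2736000} = \frac{3550923071999}{2736000} + 2 \sqrt{803}$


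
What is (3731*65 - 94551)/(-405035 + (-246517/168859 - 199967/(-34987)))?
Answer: -874152051970012/2392868916471781 ≈ -0.36532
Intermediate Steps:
(3731*65 - 94551)/(-405035 + (-246517/168859 - 199967/(-34987))) = (242515 - 94551)/(-405035 + (-246517*1/168859 - 199967*(-1/34987))) = 147964/(-405035 + (-246517/168859 + 199967/34987)) = 147964/(-405035 + 25141337374/5907869833) = 147964/(-2392868916471781/5907869833) = 147964*(-5907869833/2392868916471781) = -874152051970012/2392868916471781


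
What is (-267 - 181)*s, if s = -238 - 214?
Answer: 202496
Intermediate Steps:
s = -452
(-267 - 181)*s = (-267 - 181)*(-452) = -448*(-452) = 202496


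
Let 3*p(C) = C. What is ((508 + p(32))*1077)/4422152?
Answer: 359/2842 ≈ 0.12632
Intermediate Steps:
p(C) = C/3
((508 + p(32))*1077)/4422152 = ((508 + (⅓)*32)*1077)/4422152 = ((508 + 32/3)*1077)*(1/4422152) = ((1556/3)*1077)*(1/4422152) = 558604*(1/4422152) = 359/2842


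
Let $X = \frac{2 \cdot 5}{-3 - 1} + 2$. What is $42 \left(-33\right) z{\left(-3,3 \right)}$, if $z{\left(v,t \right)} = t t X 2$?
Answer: $12474$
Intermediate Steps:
$X = - \frac{1}{2}$ ($X = \frac{10}{-4} + 2 = 10 \left(- \frac{1}{4}\right) + 2 = - \frac{5}{2} + 2 = - \frac{1}{2} \approx -0.5$)
$z{\left(v,t \right)} = - t^{2}$ ($z{\left(v,t \right)} = t t \left(- \frac{1}{2}\right) 2 = t^{2} \left(- \frac{1}{2}\right) 2 = - \frac{t^{2}}{2} \cdot 2 = - t^{2}$)
$42 \left(-33\right) z{\left(-3,3 \right)} = 42 \left(-33\right) \left(- 3^{2}\right) = - 1386 \left(\left(-1\right) 9\right) = \left(-1386\right) \left(-9\right) = 12474$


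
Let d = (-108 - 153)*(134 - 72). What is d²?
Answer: 261857124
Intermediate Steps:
d = -16182 (d = -261*62 = -16182)
d² = (-16182)² = 261857124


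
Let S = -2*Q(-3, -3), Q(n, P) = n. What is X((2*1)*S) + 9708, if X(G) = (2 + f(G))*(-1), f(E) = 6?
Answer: 9700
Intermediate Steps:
S = 6 (S = -2*(-3) = 6)
X(G) = -8 (X(G) = (2 + 6)*(-1) = 8*(-1) = -8)
X((2*1)*S) + 9708 = -8 + 9708 = 9700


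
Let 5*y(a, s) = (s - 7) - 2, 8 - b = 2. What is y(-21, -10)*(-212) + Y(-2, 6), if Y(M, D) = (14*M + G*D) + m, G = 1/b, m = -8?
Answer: 3853/5 ≈ 770.60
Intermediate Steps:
b = 6 (b = 8 - 1*2 = 8 - 2 = 6)
G = ⅙ (G = 1/6 = ⅙ ≈ 0.16667)
y(a, s) = -9/5 + s/5 (y(a, s) = ((s - 7) - 2)/5 = ((-7 + s) - 2)/5 = (-9 + s)/5 = -9/5 + s/5)
Y(M, D) = -8 + 14*M + D/6 (Y(M, D) = (14*M + D/6) - 8 = -8 + 14*M + D/6)
y(-21, -10)*(-212) + Y(-2, 6) = (-9/5 + (⅕)*(-10))*(-212) + (-8 + 14*(-2) + (⅙)*6) = (-9/5 - 2)*(-212) + (-8 - 28 + 1) = -19/5*(-212) - 35 = 4028/5 - 35 = 3853/5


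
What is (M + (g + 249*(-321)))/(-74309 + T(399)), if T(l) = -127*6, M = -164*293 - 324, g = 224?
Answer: 128081/75071 ≈ 1.7061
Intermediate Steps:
M = -48376 (M = -48052 - 324 = -48376)
T(l) = -762
(M + (g + 249*(-321)))/(-74309 + T(399)) = (-48376 + (224 + 249*(-321)))/(-74309 - 762) = (-48376 + (224 - 79929))/(-75071) = (-48376 - 79705)*(-1/75071) = -128081*(-1/75071) = 128081/75071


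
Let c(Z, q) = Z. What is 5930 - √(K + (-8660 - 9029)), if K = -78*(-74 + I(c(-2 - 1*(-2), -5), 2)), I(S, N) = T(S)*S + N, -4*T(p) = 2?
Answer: 5930 - I*√12073 ≈ 5930.0 - 109.88*I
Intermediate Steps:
T(p) = -½ (T(p) = -¼*2 = -½)
I(S, N) = N - S/2 (I(S, N) = -S/2 + N = N - S/2)
K = 5616 (K = -78*(-74 + (2 - (-2 - 1*(-2))/2)) = -78*(-74 + (2 - (-2 + 2)/2)) = -78*(-74 + (2 - ½*0)) = -78*(-74 + (2 + 0)) = -78*(-74 + 2) = -78*(-72) = 5616)
5930 - √(K + (-8660 - 9029)) = 5930 - √(5616 + (-8660 - 9029)) = 5930 - √(5616 - 17689) = 5930 - √(-12073) = 5930 - I*√12073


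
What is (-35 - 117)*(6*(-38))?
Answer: 34656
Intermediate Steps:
(-35 - 117)*(6*(-38)) = -152*(-228) = 34656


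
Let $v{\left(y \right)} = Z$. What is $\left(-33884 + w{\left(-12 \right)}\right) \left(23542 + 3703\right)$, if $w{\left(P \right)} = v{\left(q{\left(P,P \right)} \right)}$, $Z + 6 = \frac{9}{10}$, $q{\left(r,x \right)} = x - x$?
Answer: $- \frac{1846617059}{2} \approx -9.2331 \cdot 10^{8}$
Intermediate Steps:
$q{\left(r,x \right)} = 0$
$Z = - \frac{51}{10}$ ($Z = -6 + \frac{9}{10} = - \frac{51}{10} \approx -5.1$)
$v{\left(y \right)} = - \frac{51}{10}$
$w{\left(P \right)} = - \frac{51}{10}$
$\left(-33884 + w{\left(-12 \right)}\right) \left(23542 + 3703\right) = \left(-33884 - \frac{51}{10}\right) \left(23542 + 3703\right) = \left(- \frac{338891}{10}\right) 27245 = - \frac{1846617059}{2}$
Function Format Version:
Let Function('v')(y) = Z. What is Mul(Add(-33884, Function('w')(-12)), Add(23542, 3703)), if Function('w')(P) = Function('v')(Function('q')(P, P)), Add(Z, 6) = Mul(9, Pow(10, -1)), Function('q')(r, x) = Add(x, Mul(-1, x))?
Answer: Rational(-1846617059, 2) ≈ -9.2331e+8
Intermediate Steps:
Function('q')(r, x) = 0
Z = Rational(-51, 10) (Z = Add(-6, Mul(9, Pow(10, -1))) = Add(-6, Mul(9, Rational(1, 10))) = Add(-6, Rational(9, 10)) = Rational(-51, 10) ≈ -5.1000)
Function('v')(y) = Rational(-51, 10)
Function('w')(P) = Rational(-51, 10)
Mul(Add(-33884, Function('w')(-12)), Add(23542, 3703)) = Mul(Add(-33884, Rational(-51, 10)), Add(23542, 3703)) = Mul(Rational(-338891, 10), 27245) = Rational(-1846617059, 2)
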